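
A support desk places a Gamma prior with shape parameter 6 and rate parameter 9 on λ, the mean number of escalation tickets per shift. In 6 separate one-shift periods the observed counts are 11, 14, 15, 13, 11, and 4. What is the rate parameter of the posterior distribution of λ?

Total count: 11 + 14 + 15 + 13 + 11 + 4 = 68.
Total exposure: 6 shifts.
Gamma(α, β) with Poisson data over total exposure Σt gives posterior Gamma(α+Σx, β+Σt) = Gamma(74, 15).

15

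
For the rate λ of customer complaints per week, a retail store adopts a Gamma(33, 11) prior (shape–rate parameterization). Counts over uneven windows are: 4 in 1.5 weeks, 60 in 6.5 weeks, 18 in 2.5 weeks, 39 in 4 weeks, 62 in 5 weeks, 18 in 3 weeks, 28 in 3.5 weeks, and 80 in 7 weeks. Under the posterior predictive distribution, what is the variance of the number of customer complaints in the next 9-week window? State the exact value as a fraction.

Total count: 4 + 60 + 18 + 39 + 62 + 18 + 28 + 80 = 309.
Total exposure: 1.5 + 6.5 + 2.5 + 4 + 5 + 3 + 3.5 + 7 = 33 weeks.
Posterior: α' = 33 + 309 = 342, β' = 11 + 33 = 44.
The posterior predictive for a window of length T is Negative Binomial with variance T·α'·(β'+T)/β'² = 9·342·53/1936 = 81567/968.

81567/968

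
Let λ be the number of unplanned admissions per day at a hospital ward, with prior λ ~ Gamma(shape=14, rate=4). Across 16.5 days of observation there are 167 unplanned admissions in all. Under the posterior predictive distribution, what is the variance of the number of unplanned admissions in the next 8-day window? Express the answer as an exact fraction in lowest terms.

165072/1681

Total count 167 over total exposure 16.5 days.
Posterior: α' = 14 + 167 = 181, β' = 4 + 16.5 = 41/2.
The posterior predictive for a window of length T is Negative Binomial with variance T·α'·(β'+T)/β'² = 8·181·(57/2)/(1681/4) = 165072/1681.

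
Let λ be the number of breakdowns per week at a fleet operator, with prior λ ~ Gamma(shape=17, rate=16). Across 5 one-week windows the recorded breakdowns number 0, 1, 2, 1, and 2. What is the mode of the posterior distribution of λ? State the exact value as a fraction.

22/21

Total count: 0 + 1 + 2 + 1 + 2 = 6.
Total exposure: 5 weeks.
The Gamma prior is conjugate for the Poisson rate, so λ | data ~ Gamma(17+6, 16+5) = Gamma(23, 21).
Posterior mode = (α'−1)/β' = 22/21.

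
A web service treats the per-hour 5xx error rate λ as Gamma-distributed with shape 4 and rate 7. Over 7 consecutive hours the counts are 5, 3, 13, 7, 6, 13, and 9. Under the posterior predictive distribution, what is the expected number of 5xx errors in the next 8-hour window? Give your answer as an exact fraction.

Total count: 5 + 3 + 13 + 7 + 6 + 13 + 9 = 56.
Total exposure: 7 hours.
Gamma(α, β) with Poisson data over total exposure Σt gives posterior Gamma(α+Σx, β+Σt) = Gamma(60, 14).
Predictive mean over an 8-hour window = T·E[λ|data] = 8·60/14 = 240/7.

240/7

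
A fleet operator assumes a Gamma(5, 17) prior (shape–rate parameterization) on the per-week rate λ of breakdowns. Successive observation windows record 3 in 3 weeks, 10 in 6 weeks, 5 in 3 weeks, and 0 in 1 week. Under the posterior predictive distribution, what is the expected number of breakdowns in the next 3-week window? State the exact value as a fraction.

Total count: 3 + 10 + 5 + 0 = 18.
Total exposure: 3 + 6 + 3 + 1 = 13 weeks.
By Gamma–Poisson conjugacy, the posterior is Gamma(α + Σx, β + Σt) = Gamma(5 + 18, 17 + 13) = Gamma(23, 30).
Predictive mean over a 3-week window = T·E[λ|data] = 3·23/30 = 23/10.

23/10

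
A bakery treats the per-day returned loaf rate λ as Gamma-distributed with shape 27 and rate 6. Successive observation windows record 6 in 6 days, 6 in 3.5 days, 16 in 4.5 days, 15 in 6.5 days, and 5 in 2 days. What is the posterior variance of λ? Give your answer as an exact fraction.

Total count: 6 + 6 + 16 + 15 + 5 = 48.
Total exposure: 6 + 3.5 + 4.5 + 6.5 + 2 = 22.5 days.
Conjugate update: add total count to the shape and total exposure to the rate, giving Gamma(75, 57/2).
Posterior variance = α'/β'² = 75/(3249/4) = 100/1083.

100/1083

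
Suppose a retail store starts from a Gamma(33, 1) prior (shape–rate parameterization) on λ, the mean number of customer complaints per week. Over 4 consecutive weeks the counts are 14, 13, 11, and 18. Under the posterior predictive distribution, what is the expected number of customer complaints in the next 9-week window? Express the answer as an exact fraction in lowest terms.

801/5

Total count: 14 + 13 + 11 + 18 = 56.
Total exposure: 4 weeks.
Conjugate update: add total count to the shape and total exposure to the rate, giving Gamma(89, 5).
Predictive mean over a 9-week window = T·E[λ|data] = 9·89/5 = 801/5.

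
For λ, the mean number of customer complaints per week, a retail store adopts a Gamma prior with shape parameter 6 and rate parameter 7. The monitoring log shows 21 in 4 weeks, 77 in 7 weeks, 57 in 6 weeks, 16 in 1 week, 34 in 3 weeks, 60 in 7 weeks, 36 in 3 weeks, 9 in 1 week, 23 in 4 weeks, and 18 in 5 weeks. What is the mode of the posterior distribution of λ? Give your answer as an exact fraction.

Total count: 21 + 77 + 57 + 16 + 34 + 60 + 36 + 9 + 23 + 18 = 351.
Total exposure: 4 + 7 + 6 + 1 + 3 + 7 + 3 + 1 + 4 + 5 = 41 weeks.
By Gamma–Poisson conjugacy, the posterior is Gamma(α + Σx, β + Σt) = Gamma(6 + 351, 7 + 41) = Gamma(357, 48).
Posterior mode = (α'−1)/β' = 356/48 = 89/12.

89/12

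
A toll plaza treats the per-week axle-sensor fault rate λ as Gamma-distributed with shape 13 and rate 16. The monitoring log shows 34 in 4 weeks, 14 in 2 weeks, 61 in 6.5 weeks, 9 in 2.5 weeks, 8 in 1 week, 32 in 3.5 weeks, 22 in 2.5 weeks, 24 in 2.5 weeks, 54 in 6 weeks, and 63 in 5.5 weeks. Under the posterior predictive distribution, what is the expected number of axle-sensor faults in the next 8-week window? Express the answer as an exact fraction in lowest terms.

668/13

Total count: 34 + 14 + 61 + 9 + 8 + 32 + 22 + 24 + 54 + 63 = 321.
Total exposure: 4 + 2 + 6.5 + 2.5 + 1 + 3.5 + 2.5 + 2.5 + 6 + 5.5 = 36 weeks.
Gamma(α, β) with Poisson data over total exposure Σt gives posterior Gamma(α+Σx, β+Σt) = Gamma(334, 52).
Predictive mean over an 8-week window = T·E[λ|data] = 8·334/52 = 668/13.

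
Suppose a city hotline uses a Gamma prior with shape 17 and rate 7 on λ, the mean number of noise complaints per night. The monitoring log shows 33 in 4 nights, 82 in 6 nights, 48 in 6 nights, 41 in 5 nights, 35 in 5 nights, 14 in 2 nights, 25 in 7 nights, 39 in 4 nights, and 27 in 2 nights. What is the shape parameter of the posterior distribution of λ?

Total count: 33 + 82 + 48 + 41 + 35 + 14 + 25 + 39 + 27 = 344.
Total exposure: 4 + 6 + 6 + 5 + 5 + 2 + 7 + 4 + 2 = 41 nights.
Posterior: α' = 17 + 344 = 361, β' = 7 + 41 = 48.

361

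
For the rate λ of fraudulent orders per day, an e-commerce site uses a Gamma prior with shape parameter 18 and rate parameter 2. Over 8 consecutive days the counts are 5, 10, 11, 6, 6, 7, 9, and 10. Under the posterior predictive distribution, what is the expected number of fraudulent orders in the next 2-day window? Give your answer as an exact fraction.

82/5

Total count: 5 + 10 + 11 + 6 + 6 + 7 + 9 + 10 = 64.
Total exposure: 8 days.
Posterior: α' = 18 + 64 = 82, β' = 2 + 8 = 10.
Predictive mean over a 2-day window = T·E[λ|data] = 2·82/10 = 82/5.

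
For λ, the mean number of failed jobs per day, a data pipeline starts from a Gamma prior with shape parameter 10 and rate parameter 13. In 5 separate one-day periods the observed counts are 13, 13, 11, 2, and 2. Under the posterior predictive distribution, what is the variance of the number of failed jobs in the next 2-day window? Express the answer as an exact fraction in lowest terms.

Total count: 13 + 13 + 11 + 2 + 2 = 41.
Total exposure: 5 days.
The Gamma prior is conjugate for the Poisson rate, so λ | data ~ Gamma(10+41, 13+5) = Gamma(51, 18).
The posterior predictive for a window of length T is Negative Binomial with variance T·α'·(β'+T)/β'² = 2·51·20/324 = 170/27.

170/27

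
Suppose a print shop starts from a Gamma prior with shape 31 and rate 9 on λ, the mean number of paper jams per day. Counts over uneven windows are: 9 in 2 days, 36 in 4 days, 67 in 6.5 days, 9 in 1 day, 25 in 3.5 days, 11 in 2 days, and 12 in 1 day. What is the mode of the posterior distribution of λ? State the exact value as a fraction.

199/29

Total count: 9 + 36 + 67 + 9 + 25 + 11 + 12 = 169.
Total exposure: 2 + 4 + 6.5 + 1 + 3.5 + 2 + 1 = 20 days.
Conjugate update: add total count to the shape and total exposure to the rate, giving Gamma(200, 29).
Posterior mode = (α'−1)/β' = 199/29.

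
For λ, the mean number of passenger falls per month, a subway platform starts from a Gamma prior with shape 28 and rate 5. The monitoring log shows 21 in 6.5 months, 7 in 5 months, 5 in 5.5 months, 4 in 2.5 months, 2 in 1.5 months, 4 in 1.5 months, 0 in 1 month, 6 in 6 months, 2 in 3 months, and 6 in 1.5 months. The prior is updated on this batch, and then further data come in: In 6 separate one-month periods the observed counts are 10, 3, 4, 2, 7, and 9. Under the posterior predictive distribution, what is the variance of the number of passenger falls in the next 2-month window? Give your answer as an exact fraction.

Total count: 21 + 7 + 5 + 4 + 2 + 4 + 0 + 6 + 2 + 6 = 57.
Total exposure: 6.5 + 5 + 5.5 + 2.5 + 1.5 + 1.5 + 1 + 6 + 3 + 1.5 = 34 months.
After the first batch: Gamma(28 + 57, 5 + 34) = Gamma(85, 39).
Total count: 10 + 3 + 4 + 2 + 7 + 9 = 35.
Total exposure: 6 months.
After the second batch: Gamma(85 + 35, 39 + 6) = Gamma(120, 45).
The posterior predictive for a window of length T is Negative Binomial with variance T·α'·(β'+T)/β'² = 2·120·47/2025 = 752/135.

752/135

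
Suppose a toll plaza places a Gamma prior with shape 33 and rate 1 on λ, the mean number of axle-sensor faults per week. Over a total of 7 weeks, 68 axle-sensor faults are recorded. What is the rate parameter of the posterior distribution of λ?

Total count 68 over total exposure 7 weeks.
The Gamma prior is conjugate for the Poisson rate, so λ | data ~ Gamma(33+68, 1+7) = Gamma(101, 8).

8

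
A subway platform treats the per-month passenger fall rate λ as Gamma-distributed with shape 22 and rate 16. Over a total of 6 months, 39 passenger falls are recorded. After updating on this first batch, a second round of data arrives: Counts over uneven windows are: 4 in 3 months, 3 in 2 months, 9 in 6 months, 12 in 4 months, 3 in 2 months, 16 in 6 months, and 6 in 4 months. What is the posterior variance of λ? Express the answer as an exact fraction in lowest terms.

114/2401

Total count 39 over total exposure 6 months.
After the first batch: Gamma(22 + 39, 16 + 6) = Gamma(61, 22).
Total count: 4 + 3 + 9 + 12 + 3 + 16 + 6 = 53.
Total exposure: 3 + 2 + 6 + 4 + 2 + 6 + 4 = 27 months.
After the second batch: Gamma(61 + 53, 22 + 27) = Gamma(114, 49).
Posterior variance = α'/β'² = 114/2401.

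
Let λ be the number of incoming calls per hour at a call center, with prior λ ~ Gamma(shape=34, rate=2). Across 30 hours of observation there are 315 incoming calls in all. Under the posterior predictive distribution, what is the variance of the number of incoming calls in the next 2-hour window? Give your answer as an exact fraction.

5933/256

Total count 315 over total exposure 30 hours.
Gamma(α, β) with Poisson data over total exposure Σt gives posterior Gamma(α+Σx, β+Σt) = Gamma(349, 32).
The posterior predictive for a window of length T is Negative Binomial with variance T·α'·(β'+T)/β'² = 2·349·34/1024 = 5933/256.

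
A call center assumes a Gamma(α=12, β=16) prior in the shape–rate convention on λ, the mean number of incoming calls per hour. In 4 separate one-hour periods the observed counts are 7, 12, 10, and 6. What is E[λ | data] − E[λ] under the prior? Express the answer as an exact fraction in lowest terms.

Total count: 7 + 12 + 10 + 6 = 35.
Total exposure: 4 hours.
Gamma(α, β) with Poisson data over total exposure Σt gives posterior Gamma(α+Σx, β+Σt) = Gamma(47, 20).
Posterior mean = 47/20 = 47/20; prior mean = 12/16 = 3/4. Difference = 47/20 − 3/4 = 8/5.

8/5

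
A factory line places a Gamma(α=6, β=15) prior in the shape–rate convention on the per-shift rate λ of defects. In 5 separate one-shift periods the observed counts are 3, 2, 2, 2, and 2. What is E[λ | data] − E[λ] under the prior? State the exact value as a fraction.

Total count: 3 + 2 + 2 + 2 + 2 = 11.
Total exposure: 5 shifts.
The Gamma prior is conjugate for the Poisson rate, so λ | data ~ Gamma(6+11, 15+5) = Gamma(17, 20).
Posterior mean = 17/20 = 17/20; prior mean = 6/15 = 2/5. Difference = 17/20 − 2/5 = 9/20.

9/20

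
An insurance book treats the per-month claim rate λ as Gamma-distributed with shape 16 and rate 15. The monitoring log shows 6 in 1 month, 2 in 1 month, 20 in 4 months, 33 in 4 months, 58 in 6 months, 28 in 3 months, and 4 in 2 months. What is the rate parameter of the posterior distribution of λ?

Total count: 6 + 2 + 20 + 33 + 58 + 28 + 4 = 151.
Total exposure: 1 + 1 + 4 + 4 + 6 + 3 + 2 = 21 months.
By Gamma–Poisson conjugacy, the posterior is Gamma(α + Σx, β + Σt) = Gamma(16 + 151, 15 + 21) = Gamma(167, 36).

36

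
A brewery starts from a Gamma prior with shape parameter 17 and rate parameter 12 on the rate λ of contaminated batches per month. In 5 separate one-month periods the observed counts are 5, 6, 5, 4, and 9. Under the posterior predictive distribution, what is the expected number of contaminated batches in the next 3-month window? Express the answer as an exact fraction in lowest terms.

138/17

Total count: 5 + 6 + 5 + 4 + 9 = 29.
Total exposure: 5 months.
Gamma(α, β) with Poisson data over total exposure Σt gives posterior Gamma(α+Σx, β+Σt) = Gamma(46, 17).
Predictive mean over a 3-month window = T·E[λ|data] = 3·46/17 = 138/17.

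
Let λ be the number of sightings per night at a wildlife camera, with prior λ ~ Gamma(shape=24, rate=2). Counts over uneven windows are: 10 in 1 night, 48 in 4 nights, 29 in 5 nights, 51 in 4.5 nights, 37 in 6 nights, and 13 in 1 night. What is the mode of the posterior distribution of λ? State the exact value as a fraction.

Total count: 10 + 48 + 29 + 51 + 37 + 13 = 188.
Total exposure: 1 + 4 + 5 + 4.5 + 6 + 1 = 21.5 nights.
Gamma(α, β) with Poisson data over total exposure Σt gives posterior Gamma(α+Σx, β+Σt) = Gamma(212, 47/2).
Posterior mode = (α'−1)/β' = 211/(47/2) = 422/47.

422/47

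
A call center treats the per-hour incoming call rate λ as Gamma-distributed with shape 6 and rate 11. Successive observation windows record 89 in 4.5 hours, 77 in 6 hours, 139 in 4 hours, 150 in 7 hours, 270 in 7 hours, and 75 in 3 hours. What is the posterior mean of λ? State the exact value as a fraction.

1612/85

Total count: 89 + 77 + 139 + 150 + 270 + 75 = 800.
Total exposure: 4.5 + 6 + 4 + 7 + 7 + 3 = 31.5 hours.
Conjugate update: add total count to the shape and total exposure to the rate, giving Gamma(806, 85/2).
Posterior mean = α'/β' = 806/(85/2) = 1612/85.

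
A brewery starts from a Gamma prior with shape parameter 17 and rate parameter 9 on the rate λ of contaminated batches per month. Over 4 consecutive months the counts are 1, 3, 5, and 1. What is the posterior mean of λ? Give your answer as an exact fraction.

Total count: 1 + 3 + 5 + 1 = 10.
Total exposure: 4 months.
Posterior: α' = 17 + 10 = 27, β' = 9 + 4 = 13.
Posterior mean = α'/β' = 27/13.

27/13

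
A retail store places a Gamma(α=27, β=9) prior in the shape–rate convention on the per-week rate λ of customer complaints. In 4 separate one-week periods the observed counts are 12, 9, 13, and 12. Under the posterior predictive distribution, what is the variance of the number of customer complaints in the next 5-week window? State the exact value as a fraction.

Total count: 12 + 9 + 13 + 12 = 46.
Total exposure: 4 weeks.
Posterior: α' = 27 + 46 = 73, β' = 9 + 4 = 13.
The posterior predictive for a window of length T is Negative Binomial with variance T·α'·(β'+T)/β'² = 5·73·18/169 = 6570/169.

6570/169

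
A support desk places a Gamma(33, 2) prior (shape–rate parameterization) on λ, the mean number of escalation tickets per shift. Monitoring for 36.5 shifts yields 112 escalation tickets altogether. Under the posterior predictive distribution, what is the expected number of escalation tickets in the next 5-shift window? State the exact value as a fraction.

1450/77

Total count 112 over total exposure 36.5 shifts.
By Gamma–Poisson conjugacy, the posterior is Gamma(α + Σx, β + Σt) = Gamma(33 + 112, 2 + 36.5) = Gamma(145, 77/2).
Predictive mean over a 5-shift window = T·E[λ|data] = 5·145/(77/2) = 1450/77.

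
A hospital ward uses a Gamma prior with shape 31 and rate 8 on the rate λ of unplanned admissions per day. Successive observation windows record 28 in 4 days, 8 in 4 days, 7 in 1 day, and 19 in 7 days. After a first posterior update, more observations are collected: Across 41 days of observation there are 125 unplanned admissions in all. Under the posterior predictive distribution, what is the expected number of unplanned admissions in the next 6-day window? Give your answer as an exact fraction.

Total count: 28 + 8 + 7 + 19 = 62.
Total exposure: 4 + 4 + 1 + 7 = 16 days.
After the first batch: Gamma(31 + 62, 8 + 16) = Gamma(93, 24).
Total count 125 over total exposure 41 days.
After the second batch: Gamma(93 + 125, 24 + 41) = Gamma(218, 65).
Predictive mean over a 6-day window = T·E[λ|data] = 6·218/65 = 1308/65.

1308/65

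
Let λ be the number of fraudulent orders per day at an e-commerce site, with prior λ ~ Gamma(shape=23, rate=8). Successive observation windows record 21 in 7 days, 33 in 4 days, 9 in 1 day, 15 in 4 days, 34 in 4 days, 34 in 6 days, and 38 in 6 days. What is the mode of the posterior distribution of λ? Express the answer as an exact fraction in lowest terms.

103/20

Total count: 21 + 33 + 9 + 15 + 34 + 34 + 38 = 184.
Total exposure: 7 + 4 + 1 + 4 + 4 + 6 + 6 = 32 days.
Conjugate update: add total count to the shape and total exposure to the rate, giving Gamma(207, 40).
Posterior mode = (α'−1)/β' = 206/40 = 103/20.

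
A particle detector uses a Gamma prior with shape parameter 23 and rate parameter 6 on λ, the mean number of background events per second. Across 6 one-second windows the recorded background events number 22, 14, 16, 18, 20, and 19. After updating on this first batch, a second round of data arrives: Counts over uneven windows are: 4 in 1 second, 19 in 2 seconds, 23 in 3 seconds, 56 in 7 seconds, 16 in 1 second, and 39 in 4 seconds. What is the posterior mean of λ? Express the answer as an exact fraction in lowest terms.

Total count: 22 + 14 + 16 + 18 + 20 + 19 = 109.
Total exposure: 6 seconds.
After the first batch: Gamma(23 + 109, 6 + 6) = Gamma(132, 12).
Total count: 4 + 19 + 23 + 56 + 16 + 39 = 157.
Total exposure: 1 + 2 + 3 + 7 + 1 + 4 = 18 seconds.
After the second batch: Gamma(132 + 157, 12 + 18) = Gamma(289, 30).
Posterior mean = α'/β' = 289/30.

289/30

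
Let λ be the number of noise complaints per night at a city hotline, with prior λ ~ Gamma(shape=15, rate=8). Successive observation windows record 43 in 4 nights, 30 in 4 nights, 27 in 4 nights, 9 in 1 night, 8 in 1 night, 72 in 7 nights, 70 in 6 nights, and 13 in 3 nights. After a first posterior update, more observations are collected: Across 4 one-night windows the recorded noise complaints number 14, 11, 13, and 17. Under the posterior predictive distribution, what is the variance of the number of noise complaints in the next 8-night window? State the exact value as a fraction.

3800/49

Total count: 43 + 30 + 27 + 9 + 8 + 72 + 70 + 13 = 272.
Total exposure: 4 + 4 + 4 + 1 + 1 + 7 + 6 + 3 = 30 nights.
After the first batch: Gamma(15 + 272, 8 + 30) = Gamma(287, 38).
Total count: 14 + 11 + 13 + 17 = 55.
Total exposure: 4 nights.
After the second batch: Gamma(287 + 55, 38 + 4) = Gamma(342, 42).
The posterior predictive for a window of length T is Negative Binomial with variance T·α'·(β'+T)/β'² = 8·342·50/1764 = 3800/49.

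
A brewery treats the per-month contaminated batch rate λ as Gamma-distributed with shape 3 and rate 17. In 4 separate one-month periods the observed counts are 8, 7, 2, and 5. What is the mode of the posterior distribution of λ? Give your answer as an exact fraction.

8/7

Total count: 8 + 7 + 2 + 5 = 22.
Total exposure: 4 months.
Posterior: α' = 3 + 22 = 25, β' = 17 + 4 = 21.
Posterior mode = (α'−1)/β' = 24/21 = 8/7.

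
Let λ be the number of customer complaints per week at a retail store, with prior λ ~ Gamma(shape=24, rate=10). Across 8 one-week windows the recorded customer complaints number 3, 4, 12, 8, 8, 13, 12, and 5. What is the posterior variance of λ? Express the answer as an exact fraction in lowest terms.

Total count: 3 + 4 + 12 + 8 + 8 + 13 + 12 + 5 = 65.
Total exposure: 8 weeks.
Gamma(α, β) with Poisson data over total exposure Σt gives posterior Gamma(α+Σx, β+Σt) = Gamma(89, 18).
Posterior variance = α'/β'² = 89/324.

89/324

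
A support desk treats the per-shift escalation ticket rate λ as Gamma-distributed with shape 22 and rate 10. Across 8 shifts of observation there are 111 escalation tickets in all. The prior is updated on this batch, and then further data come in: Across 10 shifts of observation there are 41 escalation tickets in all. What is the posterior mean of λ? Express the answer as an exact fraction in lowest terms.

Total count 111 over total exposure 8 shifts.
After the first batch: Gamma(22 + 111, 10 + 8) = Gamma(133, 18).
Total count 41 over total exposure 10 shifts.
After the second batch: Gamma(133 + 41, 18 + 10) = Gamma(174, 28).
Posterior mean = α'/β' = 174/28 = 87/14.

87/14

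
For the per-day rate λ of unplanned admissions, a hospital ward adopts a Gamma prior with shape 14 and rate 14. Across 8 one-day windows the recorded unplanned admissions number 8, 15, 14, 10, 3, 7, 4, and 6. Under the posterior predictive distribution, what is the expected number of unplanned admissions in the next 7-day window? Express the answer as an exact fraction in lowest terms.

Total count: 8 + 15 + 14 + 10 + 3 + 7 + 4 + 6 = 67.
Total exposure: 8 days.
By Gamma–Poisson conjugacy, the posterior is Gamma(α + Σx, β + Σt) = Gamma(14 + 67, 14 + 8) = Gamma(81, 22).
Predictive mean over a 7-day window = T·E[λ|data] = 7·81/22 = 567/22.

567/22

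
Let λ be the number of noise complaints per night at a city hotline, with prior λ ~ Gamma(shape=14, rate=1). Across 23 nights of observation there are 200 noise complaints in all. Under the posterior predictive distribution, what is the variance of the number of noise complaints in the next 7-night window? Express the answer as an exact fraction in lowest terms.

Total count 200 over total exposure 23 nights.
The Gamma prior is conjugate for the Poisson rate, so λ | data ~ Gamma(14+200, 1+23) = Gamma(214, 24).
The posterior predictive for a window of length T is Negative Binomial with variance T·α'·(β'+T)/β'² = 7·214·31/576 = 23219/288.

23219/288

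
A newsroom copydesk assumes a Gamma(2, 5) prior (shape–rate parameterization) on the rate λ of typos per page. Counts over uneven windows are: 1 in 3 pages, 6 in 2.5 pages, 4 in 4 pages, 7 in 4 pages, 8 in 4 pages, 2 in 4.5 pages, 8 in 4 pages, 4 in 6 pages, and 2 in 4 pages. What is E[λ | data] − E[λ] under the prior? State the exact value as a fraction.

Total count: 1 + 6 + 4 + 7 + 8 + 2 + 8 + 4 + 2 = 42.
Total exposure: 3 + 2.5 + 4 + 4 + 4 + 4.5 + 4 + 6 + 4 = 36 pages.
The Gamma prior is conjugate for the Poisson rate, so λ | data ~ Gamma(2+42, 5+36) = Gamma(44, 41).
Posterior mean = 44/41 = 44/41; prior mean = 2/5 = 2/5. Difference = 44/41 − 2/5 = 138/205.

138/205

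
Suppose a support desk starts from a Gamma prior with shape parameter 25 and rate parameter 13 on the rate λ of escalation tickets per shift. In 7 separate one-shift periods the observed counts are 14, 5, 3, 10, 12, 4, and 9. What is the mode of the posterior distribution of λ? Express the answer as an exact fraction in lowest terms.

81/20

Total count: 14 + 5 + 3 + 10 + 12 + 4 + 9 = 57.
Total exposure: 7 shifts.
By Gamma–Poisson conjugacy, the posterior is Gamma(α + Σx, β + Σt) = Gamma(25 + 57, 13 + 7) = Gamma(82, 20).
Posterior mode = (α'−1)/β' = 81/20.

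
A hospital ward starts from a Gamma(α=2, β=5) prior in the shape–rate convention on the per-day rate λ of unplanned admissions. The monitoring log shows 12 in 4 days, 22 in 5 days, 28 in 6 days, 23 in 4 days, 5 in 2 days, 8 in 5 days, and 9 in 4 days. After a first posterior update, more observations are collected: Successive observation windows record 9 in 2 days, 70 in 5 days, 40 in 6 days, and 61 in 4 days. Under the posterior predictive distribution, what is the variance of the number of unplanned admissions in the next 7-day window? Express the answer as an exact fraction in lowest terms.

119357/2704

Total count: 12 + 22 + 28 + 23 + 5 + 8 + 9 = 107.
Total exposure: 4 + 5 + 6 + 4 + 2 + 5 + 4 = 30 days.
After the first batch: Gamma(2 + 107, 5 + 30) = Gamma(109, 35).
Total count: 9 + 70 + 40 + 61 = 180.
Total exposure: 2 + 5 + 6 + 4 = 17 days.
After the second batch: Gamma(109 + 180, 35 + 17) = Gamma(289, 52).
The posterior predictive for a window of length T is Negative Binomial with variance T·α'·(β'+T)/β'² = 7·289·59/2704 = 119357/2704.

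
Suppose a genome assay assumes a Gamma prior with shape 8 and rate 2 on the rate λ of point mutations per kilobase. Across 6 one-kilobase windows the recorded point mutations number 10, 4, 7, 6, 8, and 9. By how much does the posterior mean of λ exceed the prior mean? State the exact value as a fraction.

Total count: 10 + 4 + 7 + 6 + 8 + 9 = 44.
Total exposure: 6 kilobases.
Conjugate update: add total count to the shape and total exposure to the rate, giving Gamma(52, 8).
Posterior mean = 52/8 = 13/2; prior mean = 8/2 = 4. Difference = 13/2 − 4 = 5/2.

5/2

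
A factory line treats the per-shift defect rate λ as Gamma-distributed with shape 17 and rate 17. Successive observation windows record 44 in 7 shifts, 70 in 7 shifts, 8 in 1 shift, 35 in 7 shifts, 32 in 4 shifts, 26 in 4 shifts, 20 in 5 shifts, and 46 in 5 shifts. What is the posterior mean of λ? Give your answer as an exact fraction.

Total count: 44 + 70 + 8 + 35 + 32 + 26 + 20 + 46 = 281.
Total exposure: 7 + 7 + 1 + 7 + 4 + 4 + 5 + 5 = 40 shifts.
By Gamma–Poisson conjugacy, the posterior is Gamma(α + Σx, β + Σt) = Gamma(17 + 281, 17 + 40) = Gamma(298, 57).
Posterior mean = α'/β' = 298/57.

298/57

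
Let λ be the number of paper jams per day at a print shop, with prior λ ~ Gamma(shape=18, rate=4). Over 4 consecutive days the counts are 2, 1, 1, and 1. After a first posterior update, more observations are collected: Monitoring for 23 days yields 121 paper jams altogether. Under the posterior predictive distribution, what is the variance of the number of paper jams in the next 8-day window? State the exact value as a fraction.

Total count: 2 + 1 + 1 + 1 = 5.
Total exposure: 4 days.
After the first batch: Gamma(18 + 5, 4 + 4) = Gamma(23, 8).
Total count 121 over total exposure 23 days.
After the second batch: Gamma(23 + 121, 8 + 23) = Gamma(144, 31).
The posterior predictive for a window of length T is Negative Binomial with variance T·α'·(β'+T)/β'² = 8·144·39/961 = 44928/961.

44928/961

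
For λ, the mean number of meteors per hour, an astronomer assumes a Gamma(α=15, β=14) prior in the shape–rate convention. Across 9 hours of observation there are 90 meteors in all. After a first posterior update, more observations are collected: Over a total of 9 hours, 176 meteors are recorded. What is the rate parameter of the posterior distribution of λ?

32

Total count 90 over total exposure 9 hours.
After the first batch: Gamma(15 + 90, 14 + 9) = Gamma(105, 23).
Total count 176 over total exposure 9 hours.
After the second batch: Gamma(105 + 176, 23 + 9) = Gamma(281, 32).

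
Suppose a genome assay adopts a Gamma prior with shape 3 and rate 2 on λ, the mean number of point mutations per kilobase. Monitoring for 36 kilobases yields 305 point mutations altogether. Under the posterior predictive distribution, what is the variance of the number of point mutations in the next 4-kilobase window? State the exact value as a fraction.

12936/361

Total count 305 over total exposure 36 kilobases.
Posterior: α' = 3 + 305 = 308, β' = 2 + 36 = 38.
The posterior predictive for a window of length T is Negative Binomial with variance T·α'·(β'+T)/β'² = 4·308·42/1444 = 12936/361.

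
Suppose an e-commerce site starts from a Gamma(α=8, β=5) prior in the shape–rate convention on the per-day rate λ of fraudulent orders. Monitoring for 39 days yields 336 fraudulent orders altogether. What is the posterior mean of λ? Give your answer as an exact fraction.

86/11

Total count 336 over total exposure 39 days.
Conjugate update: add total count to the shape and total exposure to the rate, giving Gamma(344, 44).
Posterior mean = α'/β' = 344/44 = 86/11.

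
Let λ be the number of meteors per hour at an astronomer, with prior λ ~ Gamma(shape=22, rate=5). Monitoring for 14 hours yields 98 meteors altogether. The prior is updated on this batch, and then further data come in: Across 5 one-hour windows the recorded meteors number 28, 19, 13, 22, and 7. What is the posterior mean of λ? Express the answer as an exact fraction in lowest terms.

Total count 98 over total exposure 14 hours.
After the first batch: Gamma(22 + 98, 5 + 14) = Gamma(120, 19).
Total count: 28 + 19 + 13 + 22 + 7 = 89.
Total exposure: 5 hours.
After the second batch: Gamma(120 + 89, 19 + 5) = Gamma(209, 24).
Posterior mean = α'/β' = 209/24.

209/24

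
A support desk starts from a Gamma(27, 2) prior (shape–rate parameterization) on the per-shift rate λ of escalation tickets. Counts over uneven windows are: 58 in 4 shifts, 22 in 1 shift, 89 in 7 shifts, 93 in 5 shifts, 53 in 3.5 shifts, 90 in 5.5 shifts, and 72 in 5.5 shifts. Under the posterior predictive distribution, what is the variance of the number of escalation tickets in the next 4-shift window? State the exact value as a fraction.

302400/4489

Total count: 58 + 22 + 89 + 93 + 53 + 90 + 72 = 477.
Total exposure: 4 + 1 + 7 + 5 + 3.5 + 5.5 + 5.5 = 31.5 shifts.
Conjugate update: add total count to the shape and total exposure to the rate, giving Gamma(504, 67/2).
The posterior predictive for a window of length T is Negative Binomial with variance T·α'·(β'+T)/β'² = 4·504·(75/2)/(4489/4) = 302400/4489.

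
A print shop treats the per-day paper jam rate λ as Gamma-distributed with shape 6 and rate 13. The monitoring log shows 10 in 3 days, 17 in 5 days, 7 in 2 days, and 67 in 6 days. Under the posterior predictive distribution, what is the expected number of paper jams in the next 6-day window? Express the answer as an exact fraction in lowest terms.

642/29

Total count: 10 + 17 + 7 + 67 = 101.
Total exposure: 3 + 5 + 2 + 6 = 16 days.
The Gamma prior is conjugate for the Poisson rate, so λ | data ~ Gamma(6+101, 13+16) = Gamma(107, 29).
Predictive mean over a 6-day window = T·E[λ|data] = 6·107/29 = 642/29.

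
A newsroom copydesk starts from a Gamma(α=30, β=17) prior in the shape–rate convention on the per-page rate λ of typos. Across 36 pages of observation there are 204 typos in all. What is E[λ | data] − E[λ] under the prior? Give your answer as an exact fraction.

Total count 204 over total exposure 36 pages.
Gamma(α, β) with Poisson data over total exposure Σt gives posterior Gamma(α+Σx, β+Σt) = Gamma(234, 53).
Posterior mean = 234/53 = 234/53; prior mean = 30/17 = 30/17. Difference = 234/53 − 30/17 = 2388/901.

2388/901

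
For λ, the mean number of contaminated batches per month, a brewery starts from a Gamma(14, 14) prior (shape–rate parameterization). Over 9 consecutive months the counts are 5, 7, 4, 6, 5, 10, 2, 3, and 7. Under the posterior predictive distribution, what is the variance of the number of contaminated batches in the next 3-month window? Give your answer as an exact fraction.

4914/529

Total count: 5 + 7 + 4 + 6 + 5 + 10 + 2 + 3 + 7 = 49.
Total exposure: 9 months.
The Gamma prior is conjugate for the Poisson rate, so λ | data ~ Gamma(14+49, 14+9) = Gamma(63, 23).
The posterior predictive for a window of length T is Negative Binomial with variance T·α'·(β'+T)/β'² = 3·63·26/529 = 4914/529.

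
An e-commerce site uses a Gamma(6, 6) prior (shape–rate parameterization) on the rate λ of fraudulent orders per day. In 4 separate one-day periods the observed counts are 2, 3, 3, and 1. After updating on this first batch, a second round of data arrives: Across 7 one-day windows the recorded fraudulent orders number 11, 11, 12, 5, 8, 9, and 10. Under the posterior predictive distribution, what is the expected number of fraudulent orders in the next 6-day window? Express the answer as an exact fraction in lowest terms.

486/17

Total count: 2 + 3 + 3 + 1 = 9.
Total exposure: 4 days.
After the first batch: Gamma(6 + 9, 6 + 4) = Gamma(15, 10).
Total count: 11 + 11 + 12 + 5 + 8 + 9 + 10 = 66.
Total exposure: 7 days.
After the second batch: Gamma(15 + 66, 10 + 7) = Gamma(81, 17).
Predictive mean over a 6-day window = T·E[λ|data] = 6·81/17 = 486/17.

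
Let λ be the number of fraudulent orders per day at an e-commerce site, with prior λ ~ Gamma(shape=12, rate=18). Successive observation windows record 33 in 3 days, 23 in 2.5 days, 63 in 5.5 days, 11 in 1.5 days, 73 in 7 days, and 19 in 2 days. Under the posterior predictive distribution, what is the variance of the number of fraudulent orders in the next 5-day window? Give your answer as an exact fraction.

208260/6241

Total count: 33 + 23 + 63 + 11 + 73 + 19 = 222.
Total exposure: 3 + 2.5 + 5.5 + 1.5 + 7 + 2 = 21.5 days.
Conjugate update: add total count to the shape and total exposure to the rate, giving Gamma(234, 79/2).
The posterior predictive for a window of length T is Negative Binomial with variance T·α'·(β'+T)/β'² = 5·234·(89/2)/(6241/4) = 208260/6241.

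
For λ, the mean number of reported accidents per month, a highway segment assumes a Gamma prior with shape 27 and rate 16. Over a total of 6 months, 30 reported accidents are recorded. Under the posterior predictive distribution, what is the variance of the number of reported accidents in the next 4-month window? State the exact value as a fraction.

1482/121

Total count 30 over total exposure 6 months.
Conjugate update: add total count to the shape and total exposure to the rate, giving Gamma(57, 22).
The posterior predictive for a window of length T is Negative Binomial with variance T·α'·(β'+T)/β'² = 4·57·26/484 = 1482/121.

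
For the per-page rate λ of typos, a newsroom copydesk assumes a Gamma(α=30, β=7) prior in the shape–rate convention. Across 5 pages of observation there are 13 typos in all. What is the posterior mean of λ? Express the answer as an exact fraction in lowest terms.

Total count 13 over total exposure 5 pages.
Posterior: α' = 30 + 13 = 43, β' = 7 + 5 = 12.
Posterior mean = α'/β' = 43/12.

43/12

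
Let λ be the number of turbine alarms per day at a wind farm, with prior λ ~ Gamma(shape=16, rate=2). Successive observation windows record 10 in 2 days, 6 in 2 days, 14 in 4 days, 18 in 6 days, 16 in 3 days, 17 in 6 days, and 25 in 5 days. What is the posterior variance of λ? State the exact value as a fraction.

61/450

Total count: 10 + 6 + 14 + 18 + 16 + 17 + 25 = 106.
Total exposure: 2 + 2 + 4 + 6 + 3 + 6 + 5 = 28 days.
Posterior: α' = 16 + 106 = 122, β' = 2 + 28 = 30.
Posterior variance = α'/β'² = 122/900 = 61/450.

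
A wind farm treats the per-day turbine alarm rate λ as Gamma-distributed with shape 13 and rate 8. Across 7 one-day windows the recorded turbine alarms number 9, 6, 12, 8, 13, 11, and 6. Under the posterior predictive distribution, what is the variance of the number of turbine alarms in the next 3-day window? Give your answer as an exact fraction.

468/25

Total count: 9 + 6 + 12 + 8 + 13 + 11 + 6 = 65.
Total exposure: 7 days.
The Gamma prior is conjugate for the Poisson rate, so λ | data ~ Gamma(13+65, 8+7) = Gamma(78, 15).
The posterior predictive for a window of length T is Negative Binomial with variance T·α'·(β'+T)/β'² = 3·78·18/225 = 468/25.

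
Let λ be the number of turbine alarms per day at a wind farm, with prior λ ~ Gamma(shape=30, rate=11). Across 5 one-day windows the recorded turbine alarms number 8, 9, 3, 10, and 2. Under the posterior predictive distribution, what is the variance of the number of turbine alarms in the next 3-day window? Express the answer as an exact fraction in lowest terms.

Total count: 8 + 9 + 3 + 10 + 2 = 32.
Total exposure: 5 days.
Gamma(α, β) with Poisson data over total exposure Σt gives posterior Gamma(α+Σx, β+Σt) = Gamma(62, 16).
The posterior predictive for a window of length T is Negative Binomial with variance T·α'·(β'+T)/β'² = 3·62·19/256 = 1767/128.

1767/128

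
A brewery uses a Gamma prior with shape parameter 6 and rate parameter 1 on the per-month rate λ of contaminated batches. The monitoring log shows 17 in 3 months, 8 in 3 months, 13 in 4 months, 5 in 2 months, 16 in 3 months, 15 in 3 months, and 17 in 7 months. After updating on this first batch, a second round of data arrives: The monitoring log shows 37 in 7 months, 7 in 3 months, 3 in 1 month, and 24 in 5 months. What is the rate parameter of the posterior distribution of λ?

Total count: 17 + 8 + 13 + 5 + 16 + 15 + 17 = 91.
Total exposure: 3 + 3 + 4 + 2 + 3 + 3 + 7 = 25 months.
After the first batch: Gamma(6 + 91, 1 + 25) = Gamma(97, 26).
Total count: 37 + 7 + 3 + 24 = 71.
Total exposure: 7 + 3 + 1 + 5 = 16 months.
After the second batch: Gamma(97 + 71, 26 + 16) = Gamma(168, 42).

42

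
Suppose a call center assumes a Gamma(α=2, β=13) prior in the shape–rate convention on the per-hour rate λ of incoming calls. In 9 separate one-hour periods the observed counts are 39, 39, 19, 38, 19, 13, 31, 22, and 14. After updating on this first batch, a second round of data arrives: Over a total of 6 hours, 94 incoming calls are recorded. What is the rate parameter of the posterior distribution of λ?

28

Total count: 39 + 39 + 19 + 38 + 19 + 13 + 31 + 22 + 14 = 234.
Total exposure: 9 hours.
After the first batch: Gamma(2 + 234, 13 + 9) = Gamma(236, 22).
Total count 94 over total exposure 6 hours.
After the second batch: Gamma(236 + 94, 22 + 6) = Gamma(330, 28).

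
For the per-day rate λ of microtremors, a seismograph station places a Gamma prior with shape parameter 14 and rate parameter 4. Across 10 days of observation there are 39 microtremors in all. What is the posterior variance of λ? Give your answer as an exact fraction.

53/196

Total count 39 over total exposure 10 days.
Posterior: α' = 14 + 39 = 53, β' = 4 + 10 = 14.
Posterior variance = α'/β'² = 53/196.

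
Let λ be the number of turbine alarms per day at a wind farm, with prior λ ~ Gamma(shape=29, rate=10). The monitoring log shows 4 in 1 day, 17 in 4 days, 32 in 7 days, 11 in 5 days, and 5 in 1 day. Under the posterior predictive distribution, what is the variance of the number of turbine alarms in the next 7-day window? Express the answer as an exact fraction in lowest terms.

245/8

Total count: 4 + 17 + 32 + 11 + 5 = 69.
Total exposure: 1 + 4 + 7 + 5 + 1 = 18 days.
By Gamma–Poisson conjugacy, the posterior is Gamma(α + Σx, β + Σt) = Gamma(29 + 69, 10 + 18) = Gamma(98, 28).
The posterior predictive for a window of length T is Negative Binomial with variance T·α'·(β'+T)/β'² = 7·98·35/784 = 245/8.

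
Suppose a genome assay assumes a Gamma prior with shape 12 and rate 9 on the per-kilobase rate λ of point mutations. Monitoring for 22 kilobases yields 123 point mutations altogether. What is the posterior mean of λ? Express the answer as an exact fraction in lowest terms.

Total count 123 over total exposure 22 kilobases.
The Gamma prior is conjugate for the Poisson rate, so λ | data ~ Gamma(12+123, 9+22) = Gamma(135, 31).
Posterior mean = α'/β' = 135/31.

135/31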